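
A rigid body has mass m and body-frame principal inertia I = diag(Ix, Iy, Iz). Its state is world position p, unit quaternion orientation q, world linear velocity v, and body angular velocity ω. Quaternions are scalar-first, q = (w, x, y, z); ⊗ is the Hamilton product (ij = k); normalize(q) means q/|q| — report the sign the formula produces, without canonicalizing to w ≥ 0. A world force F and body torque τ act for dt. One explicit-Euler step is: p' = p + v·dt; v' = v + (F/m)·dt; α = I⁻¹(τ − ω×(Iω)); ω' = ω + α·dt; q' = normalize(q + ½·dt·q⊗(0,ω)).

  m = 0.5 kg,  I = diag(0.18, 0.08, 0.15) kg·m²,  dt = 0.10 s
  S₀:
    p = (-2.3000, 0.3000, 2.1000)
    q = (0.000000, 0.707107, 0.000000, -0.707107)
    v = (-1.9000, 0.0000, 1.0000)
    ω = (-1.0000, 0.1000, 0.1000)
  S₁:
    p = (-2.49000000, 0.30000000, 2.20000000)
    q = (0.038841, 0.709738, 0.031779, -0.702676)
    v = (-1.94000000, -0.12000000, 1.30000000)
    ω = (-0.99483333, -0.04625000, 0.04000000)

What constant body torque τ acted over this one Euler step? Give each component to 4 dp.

τ = (0.0100, -0.1200, -0.0800)

Δω = ω₁−ω₀ = (0.00516667, -0.14625000, -0.06000000)
I·α + gyro = (0.0100, -0.1200, -0.0800)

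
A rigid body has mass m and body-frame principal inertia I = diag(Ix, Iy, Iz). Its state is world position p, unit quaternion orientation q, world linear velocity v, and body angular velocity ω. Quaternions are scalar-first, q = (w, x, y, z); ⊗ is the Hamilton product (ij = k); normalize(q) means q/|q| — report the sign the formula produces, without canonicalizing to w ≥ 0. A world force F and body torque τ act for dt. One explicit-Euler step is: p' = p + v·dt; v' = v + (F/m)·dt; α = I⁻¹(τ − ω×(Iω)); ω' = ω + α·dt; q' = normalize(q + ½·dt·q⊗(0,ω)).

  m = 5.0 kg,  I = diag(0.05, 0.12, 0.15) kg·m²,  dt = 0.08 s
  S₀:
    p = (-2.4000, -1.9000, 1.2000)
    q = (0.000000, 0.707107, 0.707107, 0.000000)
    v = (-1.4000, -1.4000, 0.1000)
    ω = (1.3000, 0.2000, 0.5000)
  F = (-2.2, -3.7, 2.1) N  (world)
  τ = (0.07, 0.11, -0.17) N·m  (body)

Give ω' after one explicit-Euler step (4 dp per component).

ω' = (1.4072, 0.3167, 0.3996)

gyro term ω×Iω = (0.0030, -0.0650, 0.0182)
(τ − ω×Iω)/I = (1.3400, 1.4583, -1.2547)
ω + α·dt = (1.4072, 0.3167, 0.3996)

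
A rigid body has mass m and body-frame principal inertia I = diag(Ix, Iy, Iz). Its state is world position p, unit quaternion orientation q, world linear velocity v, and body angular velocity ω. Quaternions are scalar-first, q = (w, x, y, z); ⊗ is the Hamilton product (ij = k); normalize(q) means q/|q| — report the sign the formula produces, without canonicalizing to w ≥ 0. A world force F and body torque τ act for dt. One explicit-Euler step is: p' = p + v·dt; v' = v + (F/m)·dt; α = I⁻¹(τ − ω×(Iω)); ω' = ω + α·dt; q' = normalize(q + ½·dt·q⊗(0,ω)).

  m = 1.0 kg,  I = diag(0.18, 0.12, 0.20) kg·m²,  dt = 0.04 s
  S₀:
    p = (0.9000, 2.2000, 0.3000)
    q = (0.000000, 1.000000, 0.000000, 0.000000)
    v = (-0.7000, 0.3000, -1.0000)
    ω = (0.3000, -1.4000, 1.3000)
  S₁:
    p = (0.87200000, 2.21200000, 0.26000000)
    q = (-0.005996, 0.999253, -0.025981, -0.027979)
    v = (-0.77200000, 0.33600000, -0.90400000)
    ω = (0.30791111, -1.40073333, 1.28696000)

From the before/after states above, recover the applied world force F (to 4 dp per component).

F = (-1.8000, 0.9000, 2.4000)

velocity change Δv = (-0.07200000, 0.03600000, 0.09600000)
F = m·Δv/dt = (-1.8000, 0.9000, 2.4000)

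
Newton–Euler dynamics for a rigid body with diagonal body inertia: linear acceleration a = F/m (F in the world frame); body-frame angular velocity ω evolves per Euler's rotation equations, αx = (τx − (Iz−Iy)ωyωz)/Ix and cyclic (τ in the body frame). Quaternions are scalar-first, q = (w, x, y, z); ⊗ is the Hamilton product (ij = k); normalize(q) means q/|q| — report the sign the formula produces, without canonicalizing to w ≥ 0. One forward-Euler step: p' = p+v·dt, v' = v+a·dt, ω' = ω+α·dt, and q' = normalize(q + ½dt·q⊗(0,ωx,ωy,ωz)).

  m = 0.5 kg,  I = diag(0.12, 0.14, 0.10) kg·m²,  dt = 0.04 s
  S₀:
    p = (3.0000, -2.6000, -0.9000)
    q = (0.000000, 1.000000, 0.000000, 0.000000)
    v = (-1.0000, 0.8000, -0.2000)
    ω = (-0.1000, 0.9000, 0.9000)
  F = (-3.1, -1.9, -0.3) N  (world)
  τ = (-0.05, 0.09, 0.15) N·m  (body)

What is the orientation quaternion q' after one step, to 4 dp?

2q̇ = q⊗(0,ω) = (0.1000000, 0.0000000, -0.9000000, 0.9000000)
q + ½dt·q⊗(0,ω), renormalized = (0.0020, 0.9997, -0.0180, 0.0180)

q' = (0.0020, 0.9997, -0.0180, 0.0180)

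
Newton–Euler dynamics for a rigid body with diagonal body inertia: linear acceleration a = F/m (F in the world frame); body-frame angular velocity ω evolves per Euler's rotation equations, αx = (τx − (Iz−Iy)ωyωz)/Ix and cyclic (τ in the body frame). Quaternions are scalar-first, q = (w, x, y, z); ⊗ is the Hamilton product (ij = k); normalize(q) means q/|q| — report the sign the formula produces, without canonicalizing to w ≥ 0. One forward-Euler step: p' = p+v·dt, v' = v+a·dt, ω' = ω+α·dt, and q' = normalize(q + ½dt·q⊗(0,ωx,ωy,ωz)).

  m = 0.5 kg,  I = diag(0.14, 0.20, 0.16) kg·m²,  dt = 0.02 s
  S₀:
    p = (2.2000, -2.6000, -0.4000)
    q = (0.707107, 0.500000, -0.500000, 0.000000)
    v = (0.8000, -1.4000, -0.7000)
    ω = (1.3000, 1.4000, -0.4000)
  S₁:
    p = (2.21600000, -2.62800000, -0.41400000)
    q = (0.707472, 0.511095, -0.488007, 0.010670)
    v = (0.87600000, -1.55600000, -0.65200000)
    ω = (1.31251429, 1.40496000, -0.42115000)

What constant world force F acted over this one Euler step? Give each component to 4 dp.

F = (1.9000, -3.9000, 1.2000)

velocity change Δv = (0.07600000, -0.15600000, 0.04800000)
applied force F = (1.9000, -3.9000, 1.2000)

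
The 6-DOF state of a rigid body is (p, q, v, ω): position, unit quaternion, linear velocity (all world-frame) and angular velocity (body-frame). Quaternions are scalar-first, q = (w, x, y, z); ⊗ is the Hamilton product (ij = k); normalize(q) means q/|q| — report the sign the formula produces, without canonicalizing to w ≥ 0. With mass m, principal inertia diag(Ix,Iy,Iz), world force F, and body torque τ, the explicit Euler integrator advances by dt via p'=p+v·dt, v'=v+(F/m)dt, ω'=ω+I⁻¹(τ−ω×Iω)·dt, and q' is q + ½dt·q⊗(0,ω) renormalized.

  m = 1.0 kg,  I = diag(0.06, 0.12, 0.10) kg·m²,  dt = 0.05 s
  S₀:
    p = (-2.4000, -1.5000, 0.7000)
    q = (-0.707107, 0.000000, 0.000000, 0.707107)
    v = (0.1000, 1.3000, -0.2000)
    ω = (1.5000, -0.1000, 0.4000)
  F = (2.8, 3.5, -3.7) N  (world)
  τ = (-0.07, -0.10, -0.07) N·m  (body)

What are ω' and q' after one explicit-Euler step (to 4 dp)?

α = I⁻¹(τ − ω×Iω) = (-1.1800, -0.6333, -0.6100)
new body rate ω' = (1.4410, -0.1317, 0.3695)
2q̇ = q⊗(0,ω) = (-0.2828428, -0.9899498, 1.1313712, -0.2828428)
updated quaternion q' = (-0.7136, -0.0247, 0.0283, 0.6995)

ω' = (1.4410, -0.1317, 0.3695)
q' = (-0.7136, -0.0247, 0.0283, 0.6995)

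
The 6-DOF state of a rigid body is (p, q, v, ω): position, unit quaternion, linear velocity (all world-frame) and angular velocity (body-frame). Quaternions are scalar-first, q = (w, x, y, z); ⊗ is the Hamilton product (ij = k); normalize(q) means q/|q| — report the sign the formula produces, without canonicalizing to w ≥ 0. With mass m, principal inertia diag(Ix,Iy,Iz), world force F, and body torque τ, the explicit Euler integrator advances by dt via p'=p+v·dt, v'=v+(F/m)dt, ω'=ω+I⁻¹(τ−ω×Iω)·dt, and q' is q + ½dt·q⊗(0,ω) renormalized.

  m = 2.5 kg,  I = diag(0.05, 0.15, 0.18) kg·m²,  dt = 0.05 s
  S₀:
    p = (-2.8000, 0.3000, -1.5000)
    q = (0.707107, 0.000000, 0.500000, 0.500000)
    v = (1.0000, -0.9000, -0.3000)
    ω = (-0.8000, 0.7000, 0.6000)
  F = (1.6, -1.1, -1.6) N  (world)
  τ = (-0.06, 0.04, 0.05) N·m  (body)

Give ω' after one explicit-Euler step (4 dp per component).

ω' = (-0.8726, 0.6925, 0.6294)

α = I⁻¹(τ − ω×Iω) = (-1.4520, -0.1493, 0.5889)
ω' = ω + α·dt = (-0.8726, 0.6925, 0.6294)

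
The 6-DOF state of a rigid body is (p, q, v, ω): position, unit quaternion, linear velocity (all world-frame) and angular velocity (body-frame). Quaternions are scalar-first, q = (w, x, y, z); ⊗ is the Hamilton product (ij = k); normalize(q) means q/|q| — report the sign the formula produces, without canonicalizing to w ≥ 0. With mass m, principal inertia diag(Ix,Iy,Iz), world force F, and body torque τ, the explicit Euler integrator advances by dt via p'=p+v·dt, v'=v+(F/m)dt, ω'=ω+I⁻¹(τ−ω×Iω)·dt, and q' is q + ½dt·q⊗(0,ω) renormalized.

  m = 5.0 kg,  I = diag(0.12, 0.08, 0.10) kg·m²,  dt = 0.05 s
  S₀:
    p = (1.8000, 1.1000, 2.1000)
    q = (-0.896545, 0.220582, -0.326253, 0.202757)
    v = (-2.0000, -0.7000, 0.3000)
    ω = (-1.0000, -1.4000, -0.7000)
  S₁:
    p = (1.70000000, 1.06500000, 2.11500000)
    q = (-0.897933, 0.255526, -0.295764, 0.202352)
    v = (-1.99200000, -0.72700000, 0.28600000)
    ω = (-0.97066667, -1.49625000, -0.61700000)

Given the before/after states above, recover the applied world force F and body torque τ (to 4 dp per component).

F = (0.8000, -2.7000, -1.4000)
τ = (0.0900, -0.1400, 0.1100)

Δv = v₁−v₀ = (0.00800000, -0.02700000, -0.01400000)
applied force F = (0.8000, -2.7000, -1.4000)
Δω = ω₁−ω₀ = (0.02933333, -0.09625000, 0.08300000)
gyro term ω₀×Iω₀ = (0.0196, 0.0140, -0.0560)
applied torque τ = (0.0900, -0.1400, 0.1100)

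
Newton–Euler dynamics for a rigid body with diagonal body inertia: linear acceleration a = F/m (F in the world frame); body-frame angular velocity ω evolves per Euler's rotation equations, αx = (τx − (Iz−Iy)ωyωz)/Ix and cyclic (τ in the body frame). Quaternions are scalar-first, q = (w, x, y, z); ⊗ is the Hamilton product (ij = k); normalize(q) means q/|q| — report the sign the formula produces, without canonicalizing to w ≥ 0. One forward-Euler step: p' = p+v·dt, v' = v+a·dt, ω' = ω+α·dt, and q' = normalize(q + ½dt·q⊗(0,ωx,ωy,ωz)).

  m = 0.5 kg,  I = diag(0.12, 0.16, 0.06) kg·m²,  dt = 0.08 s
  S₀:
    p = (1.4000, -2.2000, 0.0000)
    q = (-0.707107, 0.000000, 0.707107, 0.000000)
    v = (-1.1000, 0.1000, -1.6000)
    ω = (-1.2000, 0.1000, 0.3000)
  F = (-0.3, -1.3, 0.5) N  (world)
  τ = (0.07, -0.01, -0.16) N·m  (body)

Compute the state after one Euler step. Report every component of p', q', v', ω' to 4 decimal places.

p' = (1.3120, -2.1920, -0.1280)
q' = (-0.7091, 0.0424, 0.7034, 0.0254)
v' = (-1.1480, -0.1080, -1.5200)
ω' = (-1.1513, 0.1058, 0.0931)

linear accel F/m = (-0.6000, -2.6000, 1.0000)
p' = p + v·dt = (1.3120, -2.1920, -0.1280)
new velocity v' = (-1.1480, -0.1080, -1.5200)
ω×(Iω) gyroscopic = (-0.0030, -0.0216, -0.0048)
angular accel α = (0.6083, 0.0725, -2.5867)
ω' = ω + α·dt = (-1.1513, 0.1058, 0.0931)
q⊗(0,ω) = (-0.0707107, 1.0606605, -0.0707107, 0.6363963)
q + ½dt·q⊗(0,ω), renormalized = (-0.7091, 0.0424, 0.7034, 0.0254)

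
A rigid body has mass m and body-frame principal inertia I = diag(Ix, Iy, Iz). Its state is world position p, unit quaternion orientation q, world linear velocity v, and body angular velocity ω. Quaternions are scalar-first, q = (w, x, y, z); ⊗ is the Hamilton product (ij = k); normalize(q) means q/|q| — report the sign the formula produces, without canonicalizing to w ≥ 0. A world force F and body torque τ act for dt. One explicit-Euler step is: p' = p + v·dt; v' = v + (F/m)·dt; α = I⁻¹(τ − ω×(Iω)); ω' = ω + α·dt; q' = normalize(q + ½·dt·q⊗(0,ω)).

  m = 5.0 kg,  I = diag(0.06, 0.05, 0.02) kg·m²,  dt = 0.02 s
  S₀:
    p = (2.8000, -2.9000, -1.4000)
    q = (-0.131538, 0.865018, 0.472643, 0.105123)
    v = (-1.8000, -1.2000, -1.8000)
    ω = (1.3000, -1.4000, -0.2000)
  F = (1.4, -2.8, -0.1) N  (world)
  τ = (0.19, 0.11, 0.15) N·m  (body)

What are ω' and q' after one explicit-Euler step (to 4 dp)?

ω' = (1.3661, -1.3518, -0.0682)
q' = (-0.1359, 0.8637, 0.4775, 0.0871)

α = I⁻¹(τ − ω×Iω) = (3.3067, 2.4080, 6.5900)
ω + α·dt = (1.3661, -1.3518, -0.0682)
Hamilton product q⊗(0,ω) = (-0.4417986, -0.1183558, 0.4938167, -1.7991535)
q' = normalize(q + ½dt·q⊗(0,ω)) = (-0.1359, 0.8637, 0.4775, 0.0871)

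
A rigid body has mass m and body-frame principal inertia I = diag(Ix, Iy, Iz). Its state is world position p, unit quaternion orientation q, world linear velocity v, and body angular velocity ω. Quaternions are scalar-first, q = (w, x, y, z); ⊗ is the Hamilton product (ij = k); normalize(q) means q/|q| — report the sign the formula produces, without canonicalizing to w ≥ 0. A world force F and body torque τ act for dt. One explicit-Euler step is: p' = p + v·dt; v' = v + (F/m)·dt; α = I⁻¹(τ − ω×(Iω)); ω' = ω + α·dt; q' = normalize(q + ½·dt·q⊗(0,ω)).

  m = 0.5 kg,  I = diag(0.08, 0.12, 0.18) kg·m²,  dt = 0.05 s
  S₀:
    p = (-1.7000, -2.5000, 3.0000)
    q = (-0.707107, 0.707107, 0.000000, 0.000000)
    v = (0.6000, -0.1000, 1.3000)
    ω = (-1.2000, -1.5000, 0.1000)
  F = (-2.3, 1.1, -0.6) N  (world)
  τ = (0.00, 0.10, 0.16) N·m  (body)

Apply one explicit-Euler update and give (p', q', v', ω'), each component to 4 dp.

p' = (-1.6700, -2.5050, 3.0650)
q' = (-0.6851, 0.7275, 0.0247, -0.0283)
v' = (0.3700, 0.0100, 1.2400)
ω' = (-1.1944, -1.4633, 0.1244)

gyro term ω×Iω = (-0.0090, 0.0120, 0.0720)
(τ − ω×Iω)/I = (0.1125, 0.7333, 0.4889)
ω + α·dt = (-1.1944, -1.4633, 0.1244)
2q̇ = q⊗(0,ω) = (0.8485284, 0.8485284, 0.9899498, -1.1313712)
updated quaternion q' = (-0.6851, 0.7275, 0.0247, -0.0283)
a = F/m = (-4.6000, 2.2000, -1.2000)
p' = p + v·dt = (-1.6700, -2.5050, 3.0650)
new velocity v' = (0.3700, 0.0100, 1.2400)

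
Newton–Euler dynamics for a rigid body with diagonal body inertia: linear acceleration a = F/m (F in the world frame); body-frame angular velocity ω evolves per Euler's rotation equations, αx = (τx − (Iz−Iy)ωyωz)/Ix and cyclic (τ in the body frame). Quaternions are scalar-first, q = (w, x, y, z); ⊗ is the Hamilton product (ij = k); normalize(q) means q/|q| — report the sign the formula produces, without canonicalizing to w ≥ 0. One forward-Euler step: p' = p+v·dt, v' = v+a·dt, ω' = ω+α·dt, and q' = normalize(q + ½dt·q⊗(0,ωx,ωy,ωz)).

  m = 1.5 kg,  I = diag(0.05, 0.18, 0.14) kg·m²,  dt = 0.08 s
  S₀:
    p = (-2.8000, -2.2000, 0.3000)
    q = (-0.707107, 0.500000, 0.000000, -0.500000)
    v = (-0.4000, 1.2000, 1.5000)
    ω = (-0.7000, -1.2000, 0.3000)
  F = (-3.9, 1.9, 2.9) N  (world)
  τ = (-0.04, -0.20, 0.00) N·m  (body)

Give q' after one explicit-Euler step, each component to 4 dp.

q⊗(0,ω) = (0.5000000, -0.1050251, 1.0485284, -0.8121321)
updated quaternion q' = (-0.6860, 0.4950, 0.0419, -0.5316)

q' = (-0.6860, 0.4950, 0.0419, -0.5316)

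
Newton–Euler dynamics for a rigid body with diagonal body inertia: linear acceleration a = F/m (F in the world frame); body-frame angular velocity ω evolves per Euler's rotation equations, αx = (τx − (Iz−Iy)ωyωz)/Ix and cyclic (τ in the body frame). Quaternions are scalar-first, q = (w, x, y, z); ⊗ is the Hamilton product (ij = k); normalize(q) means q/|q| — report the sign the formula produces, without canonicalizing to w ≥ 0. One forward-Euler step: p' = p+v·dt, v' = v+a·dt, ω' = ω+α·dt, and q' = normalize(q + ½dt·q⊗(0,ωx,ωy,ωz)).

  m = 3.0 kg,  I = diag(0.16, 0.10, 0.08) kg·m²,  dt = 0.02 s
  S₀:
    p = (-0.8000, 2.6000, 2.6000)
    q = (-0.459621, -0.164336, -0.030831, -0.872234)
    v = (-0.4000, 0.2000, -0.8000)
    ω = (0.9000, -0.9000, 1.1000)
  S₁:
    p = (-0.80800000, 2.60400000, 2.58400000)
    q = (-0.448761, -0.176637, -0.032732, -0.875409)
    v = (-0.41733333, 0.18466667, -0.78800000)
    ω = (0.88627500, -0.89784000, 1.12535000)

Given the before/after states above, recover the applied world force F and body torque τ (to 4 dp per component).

Δω = ω₁−ω₀ = (-0.01372500, 0.00216000, 0.02535000)
gyro term ω₀×Iω₀ = (0.0198, 0.0792, 0.0486)
applied torque τ = (-0.0900, 0.0900, 0.1500)
Δv = v₁−v₀ = (-0.01733333, -0.01533333, 0.01200000)
applied force F = (-2.6000, -2.3000, 1.8000)

F = (-2.6000, -2.3000, 1.8000)
τ = (-0.0900, 0.0900, 0.1500)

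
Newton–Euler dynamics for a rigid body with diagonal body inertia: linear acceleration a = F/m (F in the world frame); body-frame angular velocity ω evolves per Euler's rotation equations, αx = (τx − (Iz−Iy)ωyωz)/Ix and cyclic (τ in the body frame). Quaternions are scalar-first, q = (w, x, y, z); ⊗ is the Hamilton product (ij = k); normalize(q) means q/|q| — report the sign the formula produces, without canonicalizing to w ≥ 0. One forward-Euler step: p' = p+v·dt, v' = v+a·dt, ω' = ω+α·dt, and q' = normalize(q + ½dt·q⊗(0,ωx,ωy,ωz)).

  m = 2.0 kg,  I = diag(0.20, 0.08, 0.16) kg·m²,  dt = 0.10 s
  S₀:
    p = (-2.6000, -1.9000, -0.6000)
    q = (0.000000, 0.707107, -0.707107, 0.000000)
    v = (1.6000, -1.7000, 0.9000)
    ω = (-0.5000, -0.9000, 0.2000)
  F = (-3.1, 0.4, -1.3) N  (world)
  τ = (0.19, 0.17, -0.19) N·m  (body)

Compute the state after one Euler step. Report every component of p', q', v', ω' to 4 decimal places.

p' = (-2.4400, -2.0700, -0.5100)
q' = (-0.0141, 0.6991, -0.7132, -0.0494)
v' = (1.4450, -1.6800, 0.8350)
ω' = (-0.3978, -0.6825, 0.1150)

α = I⁻¹(τ − ω×Iω) = (1.0220, 2.1750, -0.8500)
new body rate ω' = (-0.3978, -0.6825, 0.1150)
q⊗(0,ω) = (-0.2828428, -0.1414214, -0.1414214, -0.9899498)
q' = normalize(q + ½dt·q⊗(0,ω)) = (-0.0141, 0.6991, -0.7132, -0.0494)
linear accel F/m = (-1.5500, 0.2000, -0.6500)
p' = p + v·dt = (-2.4400, -2.0700, -0.5100)
v + (F/m)dt = (1.4450, -1.6800, 0.8350)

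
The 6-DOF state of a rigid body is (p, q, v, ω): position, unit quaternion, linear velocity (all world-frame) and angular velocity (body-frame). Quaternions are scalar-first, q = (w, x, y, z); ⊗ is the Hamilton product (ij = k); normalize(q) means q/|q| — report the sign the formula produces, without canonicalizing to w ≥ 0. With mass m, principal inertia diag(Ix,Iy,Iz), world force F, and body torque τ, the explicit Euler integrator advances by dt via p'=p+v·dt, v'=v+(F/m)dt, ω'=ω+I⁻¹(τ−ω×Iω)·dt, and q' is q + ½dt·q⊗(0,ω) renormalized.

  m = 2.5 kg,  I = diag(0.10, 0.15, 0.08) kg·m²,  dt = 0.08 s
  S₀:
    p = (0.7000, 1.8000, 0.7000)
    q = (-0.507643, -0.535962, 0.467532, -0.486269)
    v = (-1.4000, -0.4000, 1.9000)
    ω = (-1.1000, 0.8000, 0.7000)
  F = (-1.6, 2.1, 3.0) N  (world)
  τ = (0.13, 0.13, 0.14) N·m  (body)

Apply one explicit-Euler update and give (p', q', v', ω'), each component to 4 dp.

α = I⁻¹(τ − ω×Iω) = (1.6920, 0.9693, 2.3000)
ω' = ω + α·dt = (-0.9646, 0.8775, 0.8840)
2q̇ = q⊗(0,ω) = (-0.6231955, 1.2746949, 0.5039549, -0.2698345)
q + ½dt·q⊗(0,ω), renormalized = (-0.5316, -0.4841, 0.4868, -0.4961)
new position p' = (0.5880, 1.7680, 0.8520)
new velocity v' = (-1.4512, -0.3328, 1.9960)

p' = (0.5880, 1.7680, 0.8520)
q' = (-0.5316, -0.4841, 0.4868, -0.4961)
v' = (-1.4512, -0.3328, 1.9960)
ω' = (-0.9646, 0.8775, 0.8840)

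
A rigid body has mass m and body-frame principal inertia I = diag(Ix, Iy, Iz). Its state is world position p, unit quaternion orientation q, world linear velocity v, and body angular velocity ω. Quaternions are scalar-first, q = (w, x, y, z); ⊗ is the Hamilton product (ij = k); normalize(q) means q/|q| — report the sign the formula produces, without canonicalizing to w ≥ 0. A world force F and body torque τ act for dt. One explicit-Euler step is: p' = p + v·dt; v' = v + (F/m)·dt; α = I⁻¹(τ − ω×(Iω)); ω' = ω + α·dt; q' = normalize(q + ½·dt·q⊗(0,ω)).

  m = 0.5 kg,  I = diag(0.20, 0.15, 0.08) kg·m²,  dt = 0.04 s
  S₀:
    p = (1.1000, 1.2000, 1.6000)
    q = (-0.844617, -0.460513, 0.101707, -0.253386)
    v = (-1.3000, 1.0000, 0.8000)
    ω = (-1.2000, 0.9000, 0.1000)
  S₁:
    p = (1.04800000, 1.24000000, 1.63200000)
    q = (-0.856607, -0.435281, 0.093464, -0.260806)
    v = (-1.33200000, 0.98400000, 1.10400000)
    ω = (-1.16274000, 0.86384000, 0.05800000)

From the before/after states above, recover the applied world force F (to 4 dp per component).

F = (-0.4000, -0.2000, 3.8000)

velocity change Δv = (-0.03200000, -0.01600000, 0.30400000)
applied force F = (-0.4000, -0.2000, 3.8000)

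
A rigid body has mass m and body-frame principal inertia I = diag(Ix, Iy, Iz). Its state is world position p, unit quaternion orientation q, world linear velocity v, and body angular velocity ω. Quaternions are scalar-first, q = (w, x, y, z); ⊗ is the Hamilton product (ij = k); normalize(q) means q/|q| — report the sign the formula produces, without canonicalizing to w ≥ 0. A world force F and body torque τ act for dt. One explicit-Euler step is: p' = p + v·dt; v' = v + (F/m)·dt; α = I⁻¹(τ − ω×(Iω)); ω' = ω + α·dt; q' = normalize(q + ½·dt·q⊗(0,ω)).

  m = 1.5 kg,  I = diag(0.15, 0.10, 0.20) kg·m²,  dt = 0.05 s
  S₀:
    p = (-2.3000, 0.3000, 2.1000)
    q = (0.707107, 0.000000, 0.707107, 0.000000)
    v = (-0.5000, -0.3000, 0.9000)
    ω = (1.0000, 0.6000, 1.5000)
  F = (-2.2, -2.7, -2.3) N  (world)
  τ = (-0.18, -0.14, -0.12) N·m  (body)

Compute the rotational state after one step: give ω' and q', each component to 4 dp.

gyro term ω×Iω = (0.0900, -0.0750, -0.0300)
angular accel α = (-1.8000, -0.6500, -0.4500)
ω' = ω + α·dt = (0.9100, 0.5675, 1.4775)
2q̇ = q⊗(0,ω) = (-0.4242642, 1.7677675, 0.4242642, 0.3535535)
q + ½dt·q⊗(0,ω), renormalized = (0.6957, 0.0441, 0.7169, 0.0088)

ω' = (0.9100, 0.5675, 1.4775)
q' = (0.6957, 0.0441, 0.7169, 0.0088)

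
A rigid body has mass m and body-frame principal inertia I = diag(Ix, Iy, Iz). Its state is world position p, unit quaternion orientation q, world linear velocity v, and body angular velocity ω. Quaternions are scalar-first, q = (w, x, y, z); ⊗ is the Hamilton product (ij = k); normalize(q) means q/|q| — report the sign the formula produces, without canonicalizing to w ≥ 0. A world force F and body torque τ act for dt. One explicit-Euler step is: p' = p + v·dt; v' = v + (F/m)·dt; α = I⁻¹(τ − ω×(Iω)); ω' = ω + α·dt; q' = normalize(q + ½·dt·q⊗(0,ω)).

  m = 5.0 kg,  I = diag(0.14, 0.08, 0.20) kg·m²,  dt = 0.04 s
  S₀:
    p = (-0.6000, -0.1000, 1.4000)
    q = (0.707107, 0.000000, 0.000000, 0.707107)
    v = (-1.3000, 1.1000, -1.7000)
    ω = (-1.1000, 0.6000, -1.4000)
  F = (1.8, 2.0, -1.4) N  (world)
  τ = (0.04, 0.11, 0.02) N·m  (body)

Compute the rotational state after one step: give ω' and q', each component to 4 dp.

α = I⁻¹(τ − ω×Iω) = (1.0057, 2.5300, -0.0980)
new body rate ω' = (-1.0598, 0.7012, -1.4039)
q⊗(0,ω) = (0.9899498, -1.2020819, -0.3535535, -0.9899498)
updated quaternion q' = (0.7264, -0.0240, -0.0071, 0.6868)

ω' = (-1.0598, 0.7012, -1.4039)
q' = (0.7264, -0.0240, -0.0071, 0.6868)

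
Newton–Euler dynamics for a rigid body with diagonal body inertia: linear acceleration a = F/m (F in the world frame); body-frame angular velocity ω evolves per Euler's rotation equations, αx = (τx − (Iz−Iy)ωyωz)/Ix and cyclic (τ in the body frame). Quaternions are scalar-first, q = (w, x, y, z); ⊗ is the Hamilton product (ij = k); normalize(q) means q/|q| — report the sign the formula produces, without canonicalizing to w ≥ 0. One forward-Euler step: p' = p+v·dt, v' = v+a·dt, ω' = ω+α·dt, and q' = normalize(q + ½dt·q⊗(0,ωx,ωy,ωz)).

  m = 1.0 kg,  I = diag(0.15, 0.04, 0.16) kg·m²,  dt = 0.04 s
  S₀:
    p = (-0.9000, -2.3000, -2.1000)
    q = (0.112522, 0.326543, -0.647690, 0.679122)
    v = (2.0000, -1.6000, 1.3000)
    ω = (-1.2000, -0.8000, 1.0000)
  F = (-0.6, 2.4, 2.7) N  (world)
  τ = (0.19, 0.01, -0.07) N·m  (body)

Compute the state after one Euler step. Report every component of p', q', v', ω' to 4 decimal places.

gyro term ω×Iω = (-0.0960, 0.0120, -0.1056)
angular accel α = (1.9067, -0.0500, 0.2225)
ω + α·dt = (-1.1237, -0.8020, 1.0089)
Hamilton product q⊗(0,ω) = (-0.8054224, -0.2394188, -1.2315070, -0.9259404)
q' = normalize(q + ½dt·q⊗(0,ω)) = (0.0964, 0.3216, -0.6719, 0.6602)
a = (-0.6000, 2.4000, 2.7000)
p' = p + v·dt = (-0.8200, -2.3640, -2.0480)
v' = v + a·dt = (1.9760, -1.5040, 1.4080)

p' = (-0.8200, -2.3640, -2.0480)
q' = (0.0964, 0.3216, -0.6719, 0.6602)
v' = (1.9760, -1.5040, 1.4080)
ω' = (-1.1237, -0.8020, 1.0089)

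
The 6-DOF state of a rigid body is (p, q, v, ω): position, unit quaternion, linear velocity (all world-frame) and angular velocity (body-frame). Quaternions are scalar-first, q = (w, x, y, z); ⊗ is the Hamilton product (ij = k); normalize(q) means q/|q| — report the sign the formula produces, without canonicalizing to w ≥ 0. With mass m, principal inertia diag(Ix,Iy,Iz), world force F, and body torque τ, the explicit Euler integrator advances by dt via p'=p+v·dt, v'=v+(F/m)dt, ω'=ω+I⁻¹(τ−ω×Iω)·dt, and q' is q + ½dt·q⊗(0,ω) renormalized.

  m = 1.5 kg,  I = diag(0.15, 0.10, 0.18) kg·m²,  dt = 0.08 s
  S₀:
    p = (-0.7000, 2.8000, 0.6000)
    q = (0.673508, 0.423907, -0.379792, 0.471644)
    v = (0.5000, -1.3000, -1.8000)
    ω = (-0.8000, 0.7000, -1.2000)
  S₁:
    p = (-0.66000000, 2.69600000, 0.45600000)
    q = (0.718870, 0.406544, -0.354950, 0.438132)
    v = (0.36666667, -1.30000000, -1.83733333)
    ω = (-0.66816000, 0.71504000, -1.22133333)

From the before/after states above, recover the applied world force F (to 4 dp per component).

F = (-2.5000, 0.0000, -0.7000)

v₁ − v₀ = (-0.13333333, 0.00000000, -0.03733333)
F = m·Δv/dt = (-2.5000, 0.0000, -0.7000)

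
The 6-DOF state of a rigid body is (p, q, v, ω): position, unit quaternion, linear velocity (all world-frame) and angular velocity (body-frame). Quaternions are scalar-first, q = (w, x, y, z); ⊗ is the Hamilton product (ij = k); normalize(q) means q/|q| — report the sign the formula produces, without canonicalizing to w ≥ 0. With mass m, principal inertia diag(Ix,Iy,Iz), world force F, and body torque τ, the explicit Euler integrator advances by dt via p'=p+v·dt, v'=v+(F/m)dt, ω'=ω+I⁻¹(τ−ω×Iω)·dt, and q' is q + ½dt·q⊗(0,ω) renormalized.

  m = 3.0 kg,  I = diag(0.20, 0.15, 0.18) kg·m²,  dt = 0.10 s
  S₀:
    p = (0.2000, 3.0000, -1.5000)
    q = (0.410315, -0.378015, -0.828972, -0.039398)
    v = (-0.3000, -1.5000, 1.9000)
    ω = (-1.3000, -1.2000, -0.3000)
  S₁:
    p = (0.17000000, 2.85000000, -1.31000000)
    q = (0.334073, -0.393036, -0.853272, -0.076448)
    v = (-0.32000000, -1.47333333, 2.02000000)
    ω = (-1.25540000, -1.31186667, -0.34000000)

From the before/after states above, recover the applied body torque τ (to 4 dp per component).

Δω = ω₁−ω₀ = (0.04460000, -0.11186667, -0.04000000)
gyro term ω₀×Iω₀ = (0.0108, 0.0078, -0.0780)
I·α + gyro = (0.1000, -0.1600, -0.1500)

τ = (0.1000, -0.1600, -0.1500)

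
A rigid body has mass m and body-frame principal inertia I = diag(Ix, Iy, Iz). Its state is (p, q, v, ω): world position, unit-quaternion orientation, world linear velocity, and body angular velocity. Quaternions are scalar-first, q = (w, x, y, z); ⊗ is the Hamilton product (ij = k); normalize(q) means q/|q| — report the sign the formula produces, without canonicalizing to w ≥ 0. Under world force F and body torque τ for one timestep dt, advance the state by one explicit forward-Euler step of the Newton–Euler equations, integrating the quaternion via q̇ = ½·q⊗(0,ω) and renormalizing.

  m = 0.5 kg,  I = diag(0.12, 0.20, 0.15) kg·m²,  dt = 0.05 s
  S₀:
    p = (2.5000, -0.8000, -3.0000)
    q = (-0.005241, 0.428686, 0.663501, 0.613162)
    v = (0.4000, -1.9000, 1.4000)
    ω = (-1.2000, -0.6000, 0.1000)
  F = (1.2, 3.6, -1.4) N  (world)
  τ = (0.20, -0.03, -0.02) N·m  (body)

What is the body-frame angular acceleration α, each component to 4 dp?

α = (1.6417, -0.1680, -0.5173)

precession coupling ω×(Iω) = (0.0030, 0.0036, 0.0576)
α = I⁻¹(τ − ω×Iω) = (1.6417, -0.1680, -0.5173)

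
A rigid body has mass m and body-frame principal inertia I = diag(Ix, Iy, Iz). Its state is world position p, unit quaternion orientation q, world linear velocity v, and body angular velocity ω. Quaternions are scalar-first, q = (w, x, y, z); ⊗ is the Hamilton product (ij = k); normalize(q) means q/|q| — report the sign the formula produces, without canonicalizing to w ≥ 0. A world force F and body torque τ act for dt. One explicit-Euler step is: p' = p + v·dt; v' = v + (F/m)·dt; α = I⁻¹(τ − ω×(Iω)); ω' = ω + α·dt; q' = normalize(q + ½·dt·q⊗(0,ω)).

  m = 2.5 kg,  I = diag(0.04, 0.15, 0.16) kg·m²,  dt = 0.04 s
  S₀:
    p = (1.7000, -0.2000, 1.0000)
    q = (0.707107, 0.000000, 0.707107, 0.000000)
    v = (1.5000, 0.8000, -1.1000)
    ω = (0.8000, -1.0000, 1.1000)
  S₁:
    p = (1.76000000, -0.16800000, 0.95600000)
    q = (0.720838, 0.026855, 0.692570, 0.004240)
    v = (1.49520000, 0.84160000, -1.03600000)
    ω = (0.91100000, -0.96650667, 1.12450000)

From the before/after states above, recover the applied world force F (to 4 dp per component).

v₁ − v₀ = (-0.00480000, 0.04160000, 0.06400000)
m·(v₁−v₀)/dt = (-0.3000, 2.6000, 4.0000)

F = (-0.3000, 2.6000, 4.0000)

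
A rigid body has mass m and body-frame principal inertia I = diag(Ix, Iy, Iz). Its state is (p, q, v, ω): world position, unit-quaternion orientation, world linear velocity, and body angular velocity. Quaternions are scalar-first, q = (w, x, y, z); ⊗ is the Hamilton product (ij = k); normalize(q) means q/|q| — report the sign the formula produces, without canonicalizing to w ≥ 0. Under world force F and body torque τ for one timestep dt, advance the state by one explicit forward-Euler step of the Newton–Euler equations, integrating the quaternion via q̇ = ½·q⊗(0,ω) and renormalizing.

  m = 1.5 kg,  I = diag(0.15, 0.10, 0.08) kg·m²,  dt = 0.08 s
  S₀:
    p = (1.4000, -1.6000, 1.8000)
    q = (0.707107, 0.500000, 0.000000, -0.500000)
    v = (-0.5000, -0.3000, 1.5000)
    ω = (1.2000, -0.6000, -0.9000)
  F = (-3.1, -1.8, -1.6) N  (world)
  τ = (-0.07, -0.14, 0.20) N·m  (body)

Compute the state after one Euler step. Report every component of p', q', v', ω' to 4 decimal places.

p' = (1.3600, -1.6240, 1.9200)
q' = (0.6637, 0.5209, -0.0229, -0.5363)
v' = (-0.6653, -0.3960, 1.4147)
ω' = (1.1684, -0.6515, -0.7360)

a = (-2.0667, -1.2000, -1.0667)
p + v·dt = (1.3600, -1.6240, 1.9200)
v' = v + a·dt = (-0.6653, -0.3960, 1.4147)
precession coupling ω×(Iω) = (-0.0108, -0.0756, 0.0360)
(τ − ω×Iω)/I = (-0.3947, -0.6440, 2.0500)
ω + α·dt = (1.1684, -0.6515, -0.7360)
Hamilton product q⊗(0,ω) = (-1.0500000, 0.5485284, -0.5742642, -0.9363963)
q' = normalize(q + ½dt·q⊗(0,ω)) = (0.6637, 0.5209, -0.0229, -0.5363)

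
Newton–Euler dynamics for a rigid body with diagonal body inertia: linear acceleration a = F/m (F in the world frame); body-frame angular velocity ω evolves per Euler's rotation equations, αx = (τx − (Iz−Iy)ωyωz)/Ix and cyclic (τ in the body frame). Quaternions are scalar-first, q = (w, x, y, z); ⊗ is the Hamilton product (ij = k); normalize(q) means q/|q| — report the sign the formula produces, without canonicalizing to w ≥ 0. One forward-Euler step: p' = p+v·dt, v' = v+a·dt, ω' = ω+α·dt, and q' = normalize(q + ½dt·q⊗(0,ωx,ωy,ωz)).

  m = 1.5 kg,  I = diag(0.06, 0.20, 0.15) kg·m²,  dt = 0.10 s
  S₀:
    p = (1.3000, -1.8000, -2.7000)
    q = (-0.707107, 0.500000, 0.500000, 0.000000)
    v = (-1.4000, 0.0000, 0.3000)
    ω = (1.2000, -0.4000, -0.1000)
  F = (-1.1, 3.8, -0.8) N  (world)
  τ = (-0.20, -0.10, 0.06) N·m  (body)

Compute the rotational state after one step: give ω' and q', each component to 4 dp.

angular accel α = (-3.3000, -0.5540, 0.8480)
new body rate ω' = (0.8700, -0.4554, -0.0152)
Hamilton product q⊗(0,ω) = (-0.4000000, -0.8985284, 0.3328428, -0.7292893)
q + ½dt·q⊗(0,ω), renormalized = (-0.7256, 0.4542, 0.5156, -0.0364)

ω' = (0.8700, -0.4554, -0.0152)
q' = (-0.7256, 0.4542, 0.5156, -0.0364)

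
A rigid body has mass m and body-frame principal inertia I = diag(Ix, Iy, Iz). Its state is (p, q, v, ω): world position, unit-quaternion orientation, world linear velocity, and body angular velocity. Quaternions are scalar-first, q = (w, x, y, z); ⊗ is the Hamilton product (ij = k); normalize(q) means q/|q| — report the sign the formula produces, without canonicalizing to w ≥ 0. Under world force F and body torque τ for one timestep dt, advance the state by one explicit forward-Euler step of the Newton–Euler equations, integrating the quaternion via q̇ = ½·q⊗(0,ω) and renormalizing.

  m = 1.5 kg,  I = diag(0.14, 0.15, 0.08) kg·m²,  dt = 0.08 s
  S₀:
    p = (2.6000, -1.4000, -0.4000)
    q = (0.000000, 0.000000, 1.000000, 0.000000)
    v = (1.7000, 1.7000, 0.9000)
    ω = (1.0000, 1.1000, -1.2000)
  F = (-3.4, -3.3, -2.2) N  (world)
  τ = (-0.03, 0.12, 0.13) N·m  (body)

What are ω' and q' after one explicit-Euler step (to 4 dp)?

gyro term ω×Iω = (0.0924, -0.0720, 0.0110)
(τ − ω×Iω)/I = (-0.8743, 1.2800, 1.4875)
ω + α·dt = (0.9301, 1.2024, -1.0810)
q⊗(0,ω) = (-1.1000000, -1.2000000, 0.0000000, -1.0000000)
q + ½dt·q⊗(0,ω), renormalized = (-0.0439, -0.0479, 0.9971, -0.0399)

ω' = (0.9301, 1.2024, -1.0810)
q' = (-0.0439, -0.0479, 0.9971, -0.0399)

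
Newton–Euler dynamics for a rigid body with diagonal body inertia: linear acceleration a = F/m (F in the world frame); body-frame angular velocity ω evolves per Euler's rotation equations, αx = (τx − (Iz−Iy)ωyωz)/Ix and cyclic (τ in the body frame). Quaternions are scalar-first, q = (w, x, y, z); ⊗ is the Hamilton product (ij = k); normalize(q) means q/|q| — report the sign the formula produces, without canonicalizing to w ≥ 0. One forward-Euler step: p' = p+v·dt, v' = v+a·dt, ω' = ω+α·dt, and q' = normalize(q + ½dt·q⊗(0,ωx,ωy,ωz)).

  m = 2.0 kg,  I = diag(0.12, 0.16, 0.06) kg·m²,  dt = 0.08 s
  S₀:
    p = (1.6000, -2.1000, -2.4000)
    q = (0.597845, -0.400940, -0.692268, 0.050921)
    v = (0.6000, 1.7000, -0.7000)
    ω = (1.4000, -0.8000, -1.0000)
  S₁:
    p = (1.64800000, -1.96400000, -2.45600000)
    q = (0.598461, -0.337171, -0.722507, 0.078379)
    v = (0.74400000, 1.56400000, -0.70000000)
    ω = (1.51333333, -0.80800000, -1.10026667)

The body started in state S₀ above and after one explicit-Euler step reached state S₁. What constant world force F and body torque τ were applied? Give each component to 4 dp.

F = (3.6000, -3.4000, 0.0000)
τ = (0.0900, -0.1000, -0.1200)

rate change Δω = (0.11333333, -0.00800000, -0.10026667)
I·α + gyro = (0.0900, -0.1000, -0.1200)
v₁ − v₀ = (0.14400000, -0.13600000, 0.00000000)
m·(v₁−v₀)/dt = (3.6000, -3.4000, 0.0000)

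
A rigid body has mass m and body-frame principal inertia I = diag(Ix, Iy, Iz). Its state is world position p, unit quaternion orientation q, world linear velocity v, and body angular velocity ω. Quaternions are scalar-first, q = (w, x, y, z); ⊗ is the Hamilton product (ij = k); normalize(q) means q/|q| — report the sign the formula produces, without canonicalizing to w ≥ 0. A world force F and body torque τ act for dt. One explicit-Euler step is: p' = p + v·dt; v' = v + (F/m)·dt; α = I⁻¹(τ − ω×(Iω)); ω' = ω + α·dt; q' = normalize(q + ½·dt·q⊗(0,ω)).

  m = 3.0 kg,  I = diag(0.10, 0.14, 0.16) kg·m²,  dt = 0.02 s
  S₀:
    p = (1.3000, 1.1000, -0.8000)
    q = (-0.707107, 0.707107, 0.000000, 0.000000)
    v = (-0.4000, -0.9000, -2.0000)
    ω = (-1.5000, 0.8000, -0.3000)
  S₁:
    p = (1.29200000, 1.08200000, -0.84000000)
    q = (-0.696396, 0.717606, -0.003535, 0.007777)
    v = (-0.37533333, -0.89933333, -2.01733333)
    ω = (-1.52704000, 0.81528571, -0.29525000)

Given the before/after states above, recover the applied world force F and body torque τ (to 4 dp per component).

F = (3.7000, 0.1000, -2.6000)
τ = (-0.1400, 0.0800, -0.0100)

ω₁ − ω₀ = (-0.02704000, 0.01528571, 0.00475000)
ω₀×(Iω₀) = (-0.0048, -0.0270, -0.0480)
I·α + gyro = (-0.1400, 0.0800, -0.0100)
velocity change Δv = (0.02466667, 0.00066667, -0.01733333)
applied force F = (3.7000, 0.1000, -2.6000)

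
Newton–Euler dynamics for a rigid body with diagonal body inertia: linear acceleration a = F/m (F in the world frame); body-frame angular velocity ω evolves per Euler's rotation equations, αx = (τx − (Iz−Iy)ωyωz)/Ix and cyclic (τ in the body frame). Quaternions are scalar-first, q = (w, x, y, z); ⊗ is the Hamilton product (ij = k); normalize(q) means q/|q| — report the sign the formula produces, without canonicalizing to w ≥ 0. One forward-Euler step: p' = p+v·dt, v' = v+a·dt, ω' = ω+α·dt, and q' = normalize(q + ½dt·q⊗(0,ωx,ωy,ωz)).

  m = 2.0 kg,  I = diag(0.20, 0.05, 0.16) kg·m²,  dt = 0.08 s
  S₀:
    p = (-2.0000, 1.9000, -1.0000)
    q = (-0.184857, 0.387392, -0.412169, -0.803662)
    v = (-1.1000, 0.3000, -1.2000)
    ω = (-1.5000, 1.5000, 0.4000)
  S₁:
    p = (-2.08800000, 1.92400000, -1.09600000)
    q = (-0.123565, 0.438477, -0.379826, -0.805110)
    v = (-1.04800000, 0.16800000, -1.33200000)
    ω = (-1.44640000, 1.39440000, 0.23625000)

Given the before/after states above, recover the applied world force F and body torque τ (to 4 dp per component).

F = (1.3000, -3.3000, -3.3000)
τ = (0.2000, -0.0900, 0.0100)

Δω = ω₁−ω₀ = (0.05360000, -0.10560000, -0.16375000)
applied torque τ = (0.2000, -0.0900, 0.0100)
v₁ − v₀ = (0.05200000, -0.13200000, -0.13200000)
F = m·Δv/dt = (1.3000, -3.3000, -3.3000)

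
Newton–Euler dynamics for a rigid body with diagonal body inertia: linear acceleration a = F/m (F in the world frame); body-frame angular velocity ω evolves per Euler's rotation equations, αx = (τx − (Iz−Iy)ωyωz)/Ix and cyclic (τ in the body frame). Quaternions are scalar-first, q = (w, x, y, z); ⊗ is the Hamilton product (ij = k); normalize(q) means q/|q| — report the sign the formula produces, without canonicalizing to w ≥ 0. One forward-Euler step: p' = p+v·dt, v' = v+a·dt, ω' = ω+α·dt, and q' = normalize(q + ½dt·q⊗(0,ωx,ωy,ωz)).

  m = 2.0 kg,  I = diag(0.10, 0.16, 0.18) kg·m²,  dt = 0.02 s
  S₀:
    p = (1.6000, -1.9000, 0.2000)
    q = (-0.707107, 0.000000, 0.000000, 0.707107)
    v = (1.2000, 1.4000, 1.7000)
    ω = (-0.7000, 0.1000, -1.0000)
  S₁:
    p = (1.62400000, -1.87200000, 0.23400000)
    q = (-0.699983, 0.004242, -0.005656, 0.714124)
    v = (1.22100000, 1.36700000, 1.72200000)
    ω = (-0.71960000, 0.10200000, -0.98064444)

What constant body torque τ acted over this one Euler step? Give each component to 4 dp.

ω₁ − ω₀ = (-0.01960000, 0.00200000, 0.01935556)
precession coupling = (-0.0020, -0.0560, -0.0042)
I·α + gyro = (-0.1000, -0.0400, 0.1700)

τ = (-0.1000, -0.0400, 0.1700)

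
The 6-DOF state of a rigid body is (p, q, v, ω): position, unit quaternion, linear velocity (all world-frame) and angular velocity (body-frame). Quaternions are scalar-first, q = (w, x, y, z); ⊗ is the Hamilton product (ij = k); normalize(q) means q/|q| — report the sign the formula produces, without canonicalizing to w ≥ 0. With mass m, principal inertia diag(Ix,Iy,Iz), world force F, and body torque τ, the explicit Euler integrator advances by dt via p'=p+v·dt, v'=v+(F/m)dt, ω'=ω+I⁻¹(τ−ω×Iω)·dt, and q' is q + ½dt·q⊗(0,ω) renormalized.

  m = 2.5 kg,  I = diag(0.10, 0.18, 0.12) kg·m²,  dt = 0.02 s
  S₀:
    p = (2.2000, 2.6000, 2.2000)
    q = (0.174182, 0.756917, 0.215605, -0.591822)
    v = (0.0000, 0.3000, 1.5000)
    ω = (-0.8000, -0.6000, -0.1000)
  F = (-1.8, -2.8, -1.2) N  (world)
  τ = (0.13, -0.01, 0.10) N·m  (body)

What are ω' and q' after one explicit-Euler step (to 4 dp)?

ω' = (-0.7733, -0.6009, -0.0897)
q' = (0.1809, 0.7517, 0.2200, -0.5948)

(τ − ω×Iω)/I = (1.3360, -0.0467, 0.5133)
ω + α·dt = (-0.7733, -0.6009, -0.0897)
q⊗(0,ω) = (0.6757144, -0.5159993, 0.4446401, -0.2990844)
updated quaternion q' = (0.1809, 0.7517, 0.2200, -0.5948)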